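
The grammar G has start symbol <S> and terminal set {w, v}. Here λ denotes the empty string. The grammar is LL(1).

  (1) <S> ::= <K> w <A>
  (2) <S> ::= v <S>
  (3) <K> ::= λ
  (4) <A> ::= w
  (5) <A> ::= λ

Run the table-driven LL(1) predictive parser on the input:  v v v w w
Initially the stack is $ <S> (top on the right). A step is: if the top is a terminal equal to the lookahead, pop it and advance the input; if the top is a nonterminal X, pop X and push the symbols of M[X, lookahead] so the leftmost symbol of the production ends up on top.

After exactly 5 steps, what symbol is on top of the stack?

v

     Stack    Input        Action
  1  $ <S>    v v v w w $  expand <S> ::= v <S>
  2  $ <S> v  v v v w w $  match v
  3  $ <S>    v v w w $    expand <S> ::= v <S>
  4  $ <S> v  v v w w $    match v
  5  $ <S>    v w w $      expand <S> ::= v <S>
Stack after step 5: $ <S> v (top = v).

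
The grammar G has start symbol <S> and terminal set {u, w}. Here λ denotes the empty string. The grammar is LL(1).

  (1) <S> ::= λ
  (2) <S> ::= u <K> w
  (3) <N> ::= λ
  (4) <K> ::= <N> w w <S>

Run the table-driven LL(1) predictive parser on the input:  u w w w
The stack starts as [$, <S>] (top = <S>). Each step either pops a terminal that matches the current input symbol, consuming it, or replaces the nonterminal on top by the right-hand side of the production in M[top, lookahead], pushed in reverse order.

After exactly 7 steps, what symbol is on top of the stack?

step 1: stack=$ <S>  input=u w w w $  — expand <S> ::= u <K> w
step 2: stack=$ w <K> u  input=u w w w $  — match u
step 3: stack=$ w <K>  input=w w w $  — expand <K> ::= <N> w w <S>
step 4: stack=$ w <S> w w <N>  input=w w w $  — expand <N> ::= λ
step 5: stack=$ w <S> w w  input=w w w $  — match w
step 6: stack=$ w <S> w  input=w w $  — match w
step 7: stack=$ w <S>  input=w $  — expand <S> ::= λ
Stack after step 7: $ w (top = w).

w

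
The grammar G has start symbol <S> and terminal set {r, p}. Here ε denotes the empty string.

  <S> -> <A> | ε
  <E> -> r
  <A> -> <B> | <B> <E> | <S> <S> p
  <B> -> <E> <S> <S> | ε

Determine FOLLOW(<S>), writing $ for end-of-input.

{$, p, r}

FIRST(<E>) = {r}
FIRST(<B>) = {ε, r}  (via <E> <S> <S>)
FIRST(<S>) = {ε, p, r}  (via <A>)
FIRST(<A>) = {ε, p, r}  (via <B>, <B> <E>, <S> <S> p)
FOLLOW(<S>) includes $ since <S> is the start symbol.
FOLLOW(<S>): in <A>-><S> <S> p (occurrence 1), <S> is followed by <S> p with FIRST {p, r}; in <A>-><S> <S> p (occurrence 2), <S> is followed by p with FIRST {p}; in <B>-><E> <S> <S> (occurrence 1), <S> is followed by <S> with FIRST {ε, p, r}; in <B>-><E> <S> <S> (occurrence 1), the suffix after <S> is nullable, so FOLLOW(<S>) ⊇ FOLLOW(<B>) = {$, p, r}; in <B>-><E> <S> <S> (occurrence 2), the suffix after <S> is empty, so FOLLOW(<S>) ⊇ FOLLOW(<B>) = {$, p, r}. Thus FOLLOW(<S>) = {$, p, r}.
FOLLOW(<A>): in <S>-><A>, the suffix after <A> is empty, so FOLLOW(<A>) ⊇ FOLLOW(<S>) = {$, p, r}. Thus FOLLOW(<A>) = {$, p, r}.
FOLLOW(<B>): in <A>-><B>, the suffix after <B> is empty, so FOLLOW(<B>) ⊇ FOLLOW(<A>) = {$, p, r}; in <A>-><B> <E>, <B> is followed by <E> with FIRST {r}. Thus FOLLOW(<B>) = {$, p, r}.
FOLLOW(<E>): in <A>-><B> <E>, the suffix after <E> is empty, so FOLLOW(<E>) ⊇ FOLLOW(<A>) = {$, p, r}; in <B>-><E> <S> <S>, <E> is followed by <S> <S> with FIRST {ε, p, r}; in <B>-><E> <S> <S>, the suffix after <E> is nullable, so FOLLOW(<E>) ⊇ FOLLOW(<B>) = {$, p, r}. Thus FOLLOW(<E>) = {$, p, r}.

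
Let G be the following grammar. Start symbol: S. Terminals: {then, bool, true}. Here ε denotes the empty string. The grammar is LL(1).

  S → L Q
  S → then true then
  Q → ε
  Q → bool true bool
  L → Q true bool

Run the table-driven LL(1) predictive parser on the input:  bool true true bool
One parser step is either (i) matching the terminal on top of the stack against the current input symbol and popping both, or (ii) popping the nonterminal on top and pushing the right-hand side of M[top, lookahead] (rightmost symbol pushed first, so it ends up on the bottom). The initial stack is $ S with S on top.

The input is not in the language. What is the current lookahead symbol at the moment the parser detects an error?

     Stack                         Input                  Action
  1  $ S                           bool true true bool $  expand S → L Q
  2  $ Q L                         bool true true bool $  expand L → Q true bool
  3  $ Q bool true Q               bool true true bool $  expand Q → bool true bool
  4  $ Q bool true bool true bool  bool true true bool $  match bool
  5  $ Q bool true bool true       true true bool $       match true
  6  $ Q bool true bool            true bool $            error: top is terminal bool but lookahead is true

true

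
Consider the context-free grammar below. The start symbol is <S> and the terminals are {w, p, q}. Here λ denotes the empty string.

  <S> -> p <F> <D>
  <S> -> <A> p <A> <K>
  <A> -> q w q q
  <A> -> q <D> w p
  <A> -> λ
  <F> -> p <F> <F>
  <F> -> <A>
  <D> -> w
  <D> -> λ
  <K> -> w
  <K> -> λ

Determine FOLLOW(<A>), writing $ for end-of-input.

{$, p, q, w}

FIRST(<A>): from <A>->q w q q we get {q}; from <A>->q <D> w p we get {q}; from <A>->λ we get {λ}. So FIRST(<A>) = {λ, q}.
FIRST(<D>): from <D>->w we get {w}; from <D>->λ we get {λ}. So FIRST(<D>) = {λ, w}.
FIRST(<K>): from <K>->w we get {w}; from <K>->λ we get {λ}. So FIRST(<K>) = {λ, w}.
FIRST(<S>): from <S>->p <F> <D> we get {p}; from <S>-><A> p <A> <K> we get {p, q}. So FIRST(<S>) = {p, q}.
FIRST(<F>): from <F>->p <F> <F> we get {p}; from <F>-><A> we get {λ, q}. So FIRST(<F>) = {λ, p, q}.
FOLLOW(<S>) includes $ since <S> is the start symbol.
FOLLOW(<S>): <S> appears on no right-hand side. Thus FOLLOW(<S>) = {$}.
FOLLOW(<F>): in <S>->p <F> <D>, <F> is followed by <D> with FIRST {λ, w}; in <S>->p <F> <D>, the suffix after <F> is nullable, so FOLLOW(<F>) ⊇ FOLLOW(<S>) = {$}; in <F>->p <F> <F> (occurrence 1), <F> is followed by <F> with FIRST {λ, p, q}; in <F>->p <F> <F> (occurrence 1), the suffix after <F> is nullable (adds nothing new); in <F>->p <F> <F> (occurrence 2), the suffix after <F> is empty (adds nothing new). Thus FOLLOW(<F>) = {$, p, q, w}.
FOLLOW(<A>): in <S>-><A> p <A> <K> (occurrence 1), <A> is followed by p <A> <K> with FIRST {p}; in <S>-><A> p <A> <K> (occurrence 2), <A> is followed by <K> with FIRST {λ, w}; in <S>-><A> p <A> <K> (occurrence 2), the suffix after <A> is nullable, so FOLLOW(<A>) ⊇ FOLLOW(<S>) = {$}; in <F>-><A>, the suffix after <A> is empty, so FOLLOW(<A>) ⊇ FOLLOW(<F>) = {$, p, q, w}. Thus FOLLOW(<A>) = {$, p, q, w}.
FOLLOW(<D>): in <S>->p <F> <D>, the suffix after <D> is empty, so FOLLOW(<D>) ⊇ FOLLOW(<S>) = {$}; in <A>->q <D> w p, <D> is followed by w p with FIRST {w}. Thus FOLLOW(<D>) = {$, w}.
FOLLOW(<K>): in <S>-><A> p <A> <K>, the suffix after <K> is empty, so FOLLOW(<K>) ⊇ FOLLOW(<S>) = {$}. Thus FOLLOW(<K>) = {$}.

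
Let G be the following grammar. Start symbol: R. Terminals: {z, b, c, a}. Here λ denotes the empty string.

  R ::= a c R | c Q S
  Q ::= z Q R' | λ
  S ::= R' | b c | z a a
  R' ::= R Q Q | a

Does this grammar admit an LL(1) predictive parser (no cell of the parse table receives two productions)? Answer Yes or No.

No

FIRST(R) = {a, c}
FIRST(Q) = {λ, z}
FIRST(S) = {a, b, c, z}
FIRST(R') = {a, c}
FOLLOW(R) = {$, a, b, c, z}
FOLLOW(Q) = {$, a, b, c, z}
FOLLOW(S) = {$, a, b, c, z}
FOLLOW(R') = {$, a, b, c, z}
Cell M[Q, z] receives both Q ::= z Q R' and Q ::= λ — the grammar is not LL(1).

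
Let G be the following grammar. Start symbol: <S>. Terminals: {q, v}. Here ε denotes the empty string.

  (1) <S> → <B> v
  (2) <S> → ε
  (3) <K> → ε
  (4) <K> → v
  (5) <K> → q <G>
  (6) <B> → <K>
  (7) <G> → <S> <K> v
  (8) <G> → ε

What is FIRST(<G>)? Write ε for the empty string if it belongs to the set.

FIRST(<K>) = {ε, q, v}
FIRST(<B>) = {ε, q, v}  (via <K>)
FIRST(<S>) = {ε, q, v}  (via <B> v)
FIRST(<G>) = {ε, q, v}  (via <S> <K> v)

{ε, q, v}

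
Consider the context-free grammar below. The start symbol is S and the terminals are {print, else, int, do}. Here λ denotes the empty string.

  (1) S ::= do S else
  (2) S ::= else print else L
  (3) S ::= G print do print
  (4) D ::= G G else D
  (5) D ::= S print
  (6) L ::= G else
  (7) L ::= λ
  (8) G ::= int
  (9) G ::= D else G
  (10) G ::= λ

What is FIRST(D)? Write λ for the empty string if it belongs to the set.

{do, else, int, print}

FIRST(S) = {do, else, int, print}  (via G print do print)
FIRST(D) = {do, else, int, print}  (via G G else D, S print)
FIRST(G) = {λ, do, else, int, print}  (via D else G)
FIRST(L) = {λ, do, else, int, print}  (via G else)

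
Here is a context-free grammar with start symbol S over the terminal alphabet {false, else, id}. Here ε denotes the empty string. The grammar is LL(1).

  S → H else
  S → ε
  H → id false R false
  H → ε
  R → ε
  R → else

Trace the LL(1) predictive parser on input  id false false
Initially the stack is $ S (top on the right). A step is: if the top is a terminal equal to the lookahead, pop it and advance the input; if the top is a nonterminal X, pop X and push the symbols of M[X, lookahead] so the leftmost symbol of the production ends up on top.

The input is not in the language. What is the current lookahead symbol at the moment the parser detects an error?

$

step 1: stack=$ S  input=id false false $  — expand S → H else
step 2: stack=$ else H  input=id false false $  — expand H → id false R false
step 3: stack=$ else false R false id  input=id false false $  — match id
step 4: stack=$ else false R false  input=false false $  — match false
step 5: stack=$ else false R  input=false $  — expand R → ε
step 6: stack=$ else false  input=false $  — match false
step 7: stack=$ else  input=$  — error: top is terminal else but lookahead is $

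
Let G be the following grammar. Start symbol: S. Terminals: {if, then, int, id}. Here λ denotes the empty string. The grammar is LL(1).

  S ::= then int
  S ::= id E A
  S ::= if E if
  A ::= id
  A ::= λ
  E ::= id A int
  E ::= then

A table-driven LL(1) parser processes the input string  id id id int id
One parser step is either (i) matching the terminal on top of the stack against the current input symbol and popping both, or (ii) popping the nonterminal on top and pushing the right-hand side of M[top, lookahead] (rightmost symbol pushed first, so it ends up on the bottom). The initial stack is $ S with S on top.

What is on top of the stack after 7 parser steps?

A

     Stack         Input              Action
  1  $ S           id id id int id $  expand S ::= id E A
  2  $ A E id      id id id int id $  match id
  3  $ A E         id id int id $     expand E ::= id A int
  4  $ A int A id  id id int id $     match id
  5  $ A int A     id int id $        expand A ::= id
  6  $ A int id    id int id $        match id
  7  $ A int       int id $           match int
Stack after step 7: $ A (top = A).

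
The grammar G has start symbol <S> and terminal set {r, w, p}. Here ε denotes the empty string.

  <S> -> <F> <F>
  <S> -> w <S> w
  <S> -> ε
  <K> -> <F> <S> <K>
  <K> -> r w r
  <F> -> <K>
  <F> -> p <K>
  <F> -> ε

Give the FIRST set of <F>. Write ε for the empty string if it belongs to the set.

FIRST(<S>) = {ε, p, r, w}  (via <F> <F>)
FIRST(<K>) = {p, r, w}  (via <F> <S> <K>)
FIRST(<F>) = {ε, p, r, w}  (via <K>)

{ε, p, r, w}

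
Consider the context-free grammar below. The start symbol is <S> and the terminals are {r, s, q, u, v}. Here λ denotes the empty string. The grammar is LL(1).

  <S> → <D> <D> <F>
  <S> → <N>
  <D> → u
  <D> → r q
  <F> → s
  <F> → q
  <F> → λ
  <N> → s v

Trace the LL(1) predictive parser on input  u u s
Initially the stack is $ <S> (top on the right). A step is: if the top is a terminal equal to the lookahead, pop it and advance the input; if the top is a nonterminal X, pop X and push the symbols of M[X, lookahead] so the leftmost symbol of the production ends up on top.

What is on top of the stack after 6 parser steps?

     Stack          Input    Action
  1  $ <S>          u u s $  expand <S> → <D> <D> <F>
  2  $ <F> <D> <D>  u u s $  expand <D> → u
  3  $ <F> <D> u    u u s $  match u
  4  $ <F> <D>      u s $    expand <D> → u
  5  $ <F> u        u s $    match u
  6  $ <F>          s $      expand <F> → s
Stack after step 6: $ s (top = s).

s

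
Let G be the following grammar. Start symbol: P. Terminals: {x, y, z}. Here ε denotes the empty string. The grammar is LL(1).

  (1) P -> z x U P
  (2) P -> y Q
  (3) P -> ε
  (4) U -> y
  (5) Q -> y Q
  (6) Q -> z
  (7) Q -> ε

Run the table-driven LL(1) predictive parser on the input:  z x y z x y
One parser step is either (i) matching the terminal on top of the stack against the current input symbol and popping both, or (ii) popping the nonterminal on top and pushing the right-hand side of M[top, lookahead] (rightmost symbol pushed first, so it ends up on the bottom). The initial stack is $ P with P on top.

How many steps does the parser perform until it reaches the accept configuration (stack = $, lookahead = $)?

      Stack      Input          Action
   1  $ P        z x y z x y $  expand P -> z x U P
   2  $ P U x z  z x y z x y $  match z
   3  $ P U x    x y z x y $    match x
   4  $ P U      y z x y $      expand U -> y
   5  $ P y      y z x y $      match y
   6  $ P        z x y $        expand P -> z x U P
   7  $ P U x z  z x y $        match z
   8  $ P U x    x y $          match x
   9  $ P U      y $            expand U -> y
  10  $ P y      y $            match y
  11  $ P        $              expand P -> ε
Accept reached after 11 steps.

11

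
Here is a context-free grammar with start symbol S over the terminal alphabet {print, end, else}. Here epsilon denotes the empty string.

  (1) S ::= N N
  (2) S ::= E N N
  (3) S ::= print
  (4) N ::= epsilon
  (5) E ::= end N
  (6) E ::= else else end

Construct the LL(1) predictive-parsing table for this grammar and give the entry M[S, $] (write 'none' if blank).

S ::= N N

FIRST(N): from N::=epsilon we get {epsilon}. So FIRST(N) = {epsilon}.
FIRST(E): from E::=end N we get {end}; from E::=else else end we get {else}. So FIRST(E) = {else, end}.
FIRST(S): from S::=N N we get {epsilon}; from S::=E N N we get {else, end}; from S::=print we get {print}. So FIRST(S) = {epsilon, else, end, print}.
FOLLOW(S) includes $ since S is the start symbol.
FOLLOW(S): S appears on no right-hand side. Thus FOLLOW(S) = {$}.
For S ::= N N: FIRST(N N) = {epsilon}, so it goes in M[S, t] for t ∈ {}; since epsilon ∈ FIRST, also for every t ∈ FOLLOW(S) = {$}.
For S ::= E N N: FIRST(E N N) = {else, end}, so it goes in M[S, t] for t ∈ {else, end}.
For S ::= print: FIRST(print) = {print}, so it goes in M[S, t] for t ∈ {print}.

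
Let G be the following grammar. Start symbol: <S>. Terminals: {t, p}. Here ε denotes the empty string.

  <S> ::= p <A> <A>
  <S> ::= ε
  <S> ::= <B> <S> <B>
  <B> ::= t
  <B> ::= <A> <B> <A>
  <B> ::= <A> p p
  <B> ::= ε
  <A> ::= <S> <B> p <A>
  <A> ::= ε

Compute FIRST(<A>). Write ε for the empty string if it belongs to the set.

FIRST(<S>): from <S>::=p <A> <A> we get {p}; from <S>::=ε we get {ε}; from <S>::=<B> <S> <B> we get {ε, p, t}. So FIRST(<S>) = {ε, p, t}.
FIRST(<B>): from <B>::=t we get {t}; from <B>::=<A> <B> <A> we get {ε, p, t}; from <B>::=<A> p p we get {p, t}; from <B>::=ε we get {ε}. So FIRST(<B>) = {ε, p, t}.
FIRST(<A>): from <A>::=<S> <B> p <A> we get {p, t}; from <A>::=ε we get {ε}. So FIRST(<A>) = {ε, p, t}.

{ε, p, t}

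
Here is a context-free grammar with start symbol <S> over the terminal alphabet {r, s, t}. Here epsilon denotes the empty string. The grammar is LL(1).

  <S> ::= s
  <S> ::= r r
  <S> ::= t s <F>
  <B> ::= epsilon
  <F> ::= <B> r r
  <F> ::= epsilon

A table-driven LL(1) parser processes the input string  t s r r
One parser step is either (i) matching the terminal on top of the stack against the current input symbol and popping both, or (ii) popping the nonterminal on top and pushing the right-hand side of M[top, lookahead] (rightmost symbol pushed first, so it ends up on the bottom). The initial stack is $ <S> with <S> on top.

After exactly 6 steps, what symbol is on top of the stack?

r

     Stack      Input      Action
  1  $ <S>      t s r r $  expand <S> ::= t s <F>
  2  $ <F> s t  t s r r $  match t
  3  $ <F> s    s r r $    match s
  4  $ <F>      r r $      expand <F> ::= <B> r r
  5  $ r r <B>  r r $      expand <B> ::= epsilon
  6  $ r r      r r $      match r
Stack after step 6: $ r (top = r).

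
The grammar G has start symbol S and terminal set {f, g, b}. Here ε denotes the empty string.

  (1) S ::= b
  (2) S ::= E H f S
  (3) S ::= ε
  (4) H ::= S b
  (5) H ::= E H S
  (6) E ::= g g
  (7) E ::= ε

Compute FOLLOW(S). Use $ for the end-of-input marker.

{$, b, f, g}

FIRST(E) = {ε, g}
FIRST(S) = {ε, b, g}  (via E H f S)
FIRST(H) = {b, g}  (via S b, E H S)
FOLLOW(S) includes $ since S is the start symbol.
FOLLOW(H): in S::=E H f S, H is followed by f S with FIRST {f}; in H::=E H S, H is followed by S with FIRST {ε, b, g}; in H::=E H S, the suffix after H is nullable (adds nothing new). Thus FOLLOW(H) = {b, f, g}.
FOLLOW(S): in S::=E H f S, the suffix after S is empty (adds nothing new); in H::=S b, S is followed by b with FIRST {b}; in H::=E H S, the suffix after S is empty, so FOLLOW(S) ⊇ FOLLOW(H) = {b, f, g}. Thus FOLLOW(S) = {$, b, f, g}.
FOLLOW(E): in S::=E H f S, E is followed by H f S with FIRST {b, g}; in H::=E H S, E is followed by H S with FIRST {b, g}. Thus FOLLOW(E) = {b, g}.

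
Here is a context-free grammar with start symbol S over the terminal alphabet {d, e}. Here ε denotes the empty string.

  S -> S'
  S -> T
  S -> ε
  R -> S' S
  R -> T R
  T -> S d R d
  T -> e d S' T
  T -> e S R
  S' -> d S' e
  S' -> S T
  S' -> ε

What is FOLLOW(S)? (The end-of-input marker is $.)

FIRST(S) = {ε, d, e}  (via S', T)
FIRST(T) = {d, e}  (via S d R d)
FIRST(S') = {ε, d, e}  (via S T)
FIRST(R) = {ε, d, e}  (via S' S, T R)
FOLLOW(S) includes $ since S is the start symbol.
FOLLOW(S): in R->S' S, the suffix after S is empty, so FOLLOW(S) ⊇ FOLLOW(R) = {$, d, e}; in T->S d R d, S is followed by d R d with FIRST {d}; in T->e S R, S is followed by R with FIRST {ε, d, e}; in T->e S R, the suffix after S is nullable, so FOLLOW(S) ⊇ FOLLOW(T) = {$, d, e}; in S'->S T, S is followed by T with FIRST {d, e}. Thus FOLLOW(S) = {$, d, e}.
FOLLOW(R): in R->T R, the suffix after R is empty (adds nothing new); in T->S d R d, R is followed by d with FIRST {d}; in T->e S R, the suffix after R is empty, so FOLLOW(R) ⊇ FOLLOW(T) = {$, d, e}. Thus FOLLOW(R) = {$, d, e}.
FOLLOW(S'): in S->S', the suffix after S' is empty, so FOLLOW(S') ⊇ FOLLOW(S) = {$, d, e}; in R->S' S, S' is followed by S with FIRST {ε, d, e}; in R->S' S, the suffix after S' is nullable, so FOLLOW(S') ⊇ FOLLOW(R) = {$, d, e}; in T->e d S' T, S' is followed by T with FIRST {d, e}; in S'->d S' e, S' is followed by e with FIRST {e}. Thus FOLLOW(S') = {$, d, e}.
FOLLOW(T): in S->T, the suffix after T is empty, so FOLLOW(T) ⊇ FOLLOW(S) = {$, d, e}; in R->T R, T is followed by R with FIRST {ε, d, e}; in R->T R, the suffix after T is nullable, so FOLLOW(T) ⊇ FOLLOW(R) = {$, d, e}; in T->e d S' T, the suffix after T is empty (adds nothing new); in S'->S T, the suffix after T is empty, so FOLLOW(T) ⊇ FOLLOW(S') = {$, d, e}. Thus FOLLOW(T) = {$, d, e}.

{$, d, e}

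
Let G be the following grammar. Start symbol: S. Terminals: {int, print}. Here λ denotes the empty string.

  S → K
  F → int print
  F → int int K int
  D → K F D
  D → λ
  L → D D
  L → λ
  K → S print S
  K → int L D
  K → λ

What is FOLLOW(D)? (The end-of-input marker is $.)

FIRST(F) = {int}
FIRST(S) = {λ, int, print}  (via K)
FIRST(K) = {λ, int, print}  (via S print S)
FIRST(D) = {λ, int, print}  (via K F D)
FIRST(L) = {λ, int, print}  (via D D)
FOLLOW(S) includes $ since S is the start symbol.
FOLLOW(S): in K→S print S (occurrence 1), S is followed by print S with FIRST {print}; in K→S print S (occurrence 2), the suffix after S is empty, so FOLLOW(S) ⊇ FOLLOW(K) = {$, int, print}. Thus FOLLOW(S) = {$, int, print}.
FOLLOW(K): in S→K, the suffix after K is empty, so FOLLOW(K) ⊇ FOLLOW(S) = {$, int, print}; in F→int int K int, K is followed by int with FIRST {int}; in D→K F D, K is followed by F D with FIRST {int}. Thus FOLLOW(K) = {$, int, print}.
FOLLOW(L): in K→int L D, L is followed by D with FIRST {λ, int, print}; in K→int L D, the suffix after L is nullable, so FOLLOW(L) ⊇ FOLLOW(K) = {$, int, print}. Thus FOLLOW(L) = {$, int, print}.
FOLLOW(D): in D→K F D, the suffix after D is empty (adds nothing new); in L→D D (occurrence 1), D is followed by D with FIRST {λ, int, print}; in L→D D (occurrence 1), the suffix after D is nullable, so FOLLOW(D) ⊇ FOLLOW(L) = {$, int, print}; in L→D D (occurrence 2), the suffix after D is empty, so FOLLOW(D) ⊇ FOLLOW(L) = {$, int, print}; in K→int L D, the suffix after D is empty, so FOLLOW(D) ⊇ FOLLOW(K) = {$, int, print}. Thus FOLLOW(D) = {$, int, print}.
FOLLOW(F): in D→K F D, F is followed by D with FIRST {λ, int, print}; in D→K F D, the suffix after F is nullable, so FOLLOW(F) ⊇ FOLLOW(D) = {$, int, print}. Thus FOLLOW(F) = {$, int, print}.

{$, int, print}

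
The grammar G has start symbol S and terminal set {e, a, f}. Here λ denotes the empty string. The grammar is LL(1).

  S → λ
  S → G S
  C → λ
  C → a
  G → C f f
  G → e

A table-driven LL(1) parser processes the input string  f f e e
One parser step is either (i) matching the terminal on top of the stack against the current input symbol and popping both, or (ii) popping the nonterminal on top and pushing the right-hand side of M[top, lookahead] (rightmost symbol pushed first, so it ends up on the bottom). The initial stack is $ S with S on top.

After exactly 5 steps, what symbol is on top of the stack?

step 1: stack=$ S  input=f f e e $  — expand S → G S
step 2: stack=$ S G  input=f f e e $  — expand G → C f f
step 3: stack=$ S f f C  input=f f e e $  — expand C → λ
step 4: stack=$ S f f  input=f f e e $  — match f
step 5: stack=$ S f  input=f e e $  — match f
Stack after step 5: $ S (top = S).

S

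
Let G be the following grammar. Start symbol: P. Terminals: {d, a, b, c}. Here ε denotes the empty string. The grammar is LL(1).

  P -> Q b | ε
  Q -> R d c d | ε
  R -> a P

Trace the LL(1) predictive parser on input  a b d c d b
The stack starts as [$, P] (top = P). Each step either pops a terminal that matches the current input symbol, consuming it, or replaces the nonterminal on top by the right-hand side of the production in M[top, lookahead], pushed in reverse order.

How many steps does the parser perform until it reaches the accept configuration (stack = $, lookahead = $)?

11

step 1: stack=$ P  input=a b d c d b $  — expand P -> Q b
step 2: stack=$ b Q  input=a b d c d b $  — expand Q -> R d c d
step 3: stack=$ b d c d R  input=a b d c d b $  — expand R -> a P
step 4: stack=$ b d c d P a  input=a b d c d b $  — match a
step 5: stack=$ b d c d P  input=b d c d b $  — expand P -> Q b
step 6: stack=$ b d c d b Q  input=b d c d b $  — expand Q -> ε
step 7: stack=$ b d c d b  input=b d c d b $  — match b
step 8: stack=$ b d c d  input=d c d b $  — match d
step 9: stack=$ b d c  input=c d b $  — match c
step 10: stack=$ b d  input=d b $  — match d
step 11: stack=$ b  input=b $  — match b
Accept reached after 11 steps.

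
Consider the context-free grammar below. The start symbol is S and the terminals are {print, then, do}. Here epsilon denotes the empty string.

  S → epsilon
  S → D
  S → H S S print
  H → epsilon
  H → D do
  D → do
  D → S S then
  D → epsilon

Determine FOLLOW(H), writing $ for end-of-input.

FIRST(S) = {epsilon, do, print, then}  (via D, H S S print)
FIRST(D) = {epsilon, do, print, then}  (via S S then)
FIRST(H) = {epsilon, do, print, then}  (via D do)
FOLLOW(S) includes $ since S is the start symbol.
FOLLOW(S): in S→H S S print (occurrence 1), S is followed by S print with FIRST {do, print, then}; in S→H S S print (occurrence 2), S is followed by print with FIRST {print}; in D→S S then (occurrence 1), S is followed by S then with FIRST {do, print, then}; in D→S S then (occurrence 2), S is followed by then with FIRST {then}. Thus FOLLOW(S) = {$, do, print, then}.
FOLLOW(H): in S→H S S print, H is followed by S S print with FIRST {do, print, then}. Thus FOLLOW(H) = {do, print, then}.
FOLLOW(D): in S→D, the suffix after D is empty, so FOLLOW(D) ⊇ FOLLOW(S) = {$, do, print, then}; in H→D do, D is followed by do with FIRST {do}. Thus FOLLOW(D) = {$, do, print, then}.

{do, print, then}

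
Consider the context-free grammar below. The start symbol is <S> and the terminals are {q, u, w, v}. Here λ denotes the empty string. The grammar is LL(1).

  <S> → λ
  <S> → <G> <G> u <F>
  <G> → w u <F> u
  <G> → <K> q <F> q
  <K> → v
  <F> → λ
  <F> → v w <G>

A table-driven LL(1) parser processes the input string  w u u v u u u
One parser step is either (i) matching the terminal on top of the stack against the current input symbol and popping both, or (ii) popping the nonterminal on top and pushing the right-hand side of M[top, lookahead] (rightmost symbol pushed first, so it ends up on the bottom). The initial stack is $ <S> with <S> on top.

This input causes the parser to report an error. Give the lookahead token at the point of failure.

u

      Stack                  Input            Action
   1  $ <S>                  w u u v u u u $  expand <S> → <G> <G> u <F>
   2  $ <F> u <G> <G>        w u u v u u u $  expand <G> → w u <F> u
   3  $ <F> u <G> u <F> u w  w u u v u u u $  match w
   4  $ <F> u <G> u <F> u    u u v u u u $    match u
   5  $ <F> u <G> u <F>      u v u u u $      expand <F> → λ
   6  $ <F> u <G> u          u v u u u $      match u
   7  $ <F> u <G>            v u u u $        expand <G> → <K> q <F> q
   8  $ <F> u q <F> q <K>    v u u u $        expand <K> → v
   9  $ <F> u q <F> q v      v u u u $        match v
  10  $ <F> u q <F> q        u u u $          error: top is terminal q but lookahead is u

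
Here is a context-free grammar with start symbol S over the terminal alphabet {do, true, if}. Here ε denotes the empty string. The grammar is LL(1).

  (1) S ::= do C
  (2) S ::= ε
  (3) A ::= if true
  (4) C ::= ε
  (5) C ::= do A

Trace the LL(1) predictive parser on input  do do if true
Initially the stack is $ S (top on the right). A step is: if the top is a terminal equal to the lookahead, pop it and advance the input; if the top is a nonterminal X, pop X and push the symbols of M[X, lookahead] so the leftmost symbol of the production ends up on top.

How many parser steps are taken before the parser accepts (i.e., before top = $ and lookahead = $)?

step 1: stack=$ S  input=do do if true $  — expand S ::= do C
step 2: stack=$ C do  input=do do if true $  — match do
step 3: stack=$ C  input=do if true $  — expand C ::= do A
step 4: stack=$ A do  input=do if true $  — match do
step 5: stack=$ A  input=if true $  — expand A ::= if true
step 6: stack=$ true if  input=if true $  — match if
step 7: stack=$ true  input=true $  — match true
Accept reached after 7 steps.

7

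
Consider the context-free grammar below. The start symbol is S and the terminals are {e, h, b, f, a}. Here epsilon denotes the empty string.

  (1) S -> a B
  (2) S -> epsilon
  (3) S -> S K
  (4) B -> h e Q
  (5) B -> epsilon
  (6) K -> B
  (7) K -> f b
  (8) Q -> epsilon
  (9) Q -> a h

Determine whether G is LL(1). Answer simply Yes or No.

No

FIRST(S) = {epsilon, a, f, h}
FIRST(B) = {epsilon, h}
FIRST(K) = {epsilon, f, h}
FIRST(Q) = {epsilon, a}
FOLLOW(S) = {$, f, h}
FOLLOW(B) = {$, f, h}
FOLLOW(K) = {$, f, h}
FOLLOW(Q) = {$, f, h}
Cell M[B, h] receives both B -> h e Q and B -> epsilon — the grammar is not LL(1).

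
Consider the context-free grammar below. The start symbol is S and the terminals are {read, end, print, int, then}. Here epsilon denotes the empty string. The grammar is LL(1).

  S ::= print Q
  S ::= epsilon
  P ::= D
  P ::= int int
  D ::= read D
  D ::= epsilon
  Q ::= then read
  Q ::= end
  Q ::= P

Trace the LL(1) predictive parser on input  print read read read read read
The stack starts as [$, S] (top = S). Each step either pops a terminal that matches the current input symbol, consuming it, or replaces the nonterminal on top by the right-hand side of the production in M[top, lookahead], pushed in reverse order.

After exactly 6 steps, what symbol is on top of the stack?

D

step 1: stack=$ S  input=print read read read read read $  — expand S ::= print Q
step 2: stack=$ Q print  input=print read read read read read $  — match print
step 3: stack=$ Q  input=read read read read read $  — expand Q ::= P
step 4: stack=$ P  input=read read read read read $  — expand P ::= D
step 5: stack=$ D  input=read read read read read $  — expand D ::= read D
step 6: stack=$ D read  input=read read read read read $  — match read
Stack after step 6: $ D (top = D).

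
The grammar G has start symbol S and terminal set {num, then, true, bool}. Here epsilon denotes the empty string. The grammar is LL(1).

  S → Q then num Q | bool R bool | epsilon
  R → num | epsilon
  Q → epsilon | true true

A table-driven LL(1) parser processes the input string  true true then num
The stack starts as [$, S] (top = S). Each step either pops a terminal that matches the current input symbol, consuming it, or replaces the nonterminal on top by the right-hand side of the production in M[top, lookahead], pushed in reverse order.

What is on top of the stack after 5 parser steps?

num

     Stack                   Input                 Action
  1  $ S                     true true then num $  expand S → Q then num Q
  2  $ Q num then Q          true true then num $  expand Q → true true
  3  $ Q num then true true  true true then num $  match true
  4  $ Q num then true       true then num $       match true
  5  $ Q num then            then num $            match then
Stack after step 5: $ Q num (top = num).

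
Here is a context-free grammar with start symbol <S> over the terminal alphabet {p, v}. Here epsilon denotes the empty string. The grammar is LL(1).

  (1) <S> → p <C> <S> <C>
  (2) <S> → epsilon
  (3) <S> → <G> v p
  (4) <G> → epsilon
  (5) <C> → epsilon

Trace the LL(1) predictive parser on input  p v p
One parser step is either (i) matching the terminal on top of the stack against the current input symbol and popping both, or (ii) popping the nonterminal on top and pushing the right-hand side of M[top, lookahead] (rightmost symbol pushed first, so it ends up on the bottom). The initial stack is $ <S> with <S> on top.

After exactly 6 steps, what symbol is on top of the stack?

p

     Stack            Input    Action
  1  $ <S>            p v p $  expand <S> → p <C> <S> <C>
  2  $ <C> <S> <C> p  p v p $  match p
  3  $ <C> <S> <C>    v p $    expand <C> → epsilon
  4  $ <C> <S>        v p $    expand <S> → <G> v p
  5  $ <C> p v <G>    v p $    expand <G> → epsilon
  6  $ <C> p v        v p $    match v
Stack after step 6: $ <C> p (top = p).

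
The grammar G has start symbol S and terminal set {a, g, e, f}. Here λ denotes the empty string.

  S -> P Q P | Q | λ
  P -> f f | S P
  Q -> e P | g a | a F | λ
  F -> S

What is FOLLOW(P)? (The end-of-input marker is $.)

{$, a, e, f, g}

FIRST(Q): from Q->e P we get {e}; from Q->g a we get {g}; from Q->a F we get {a}; from Q->λ we get {λ}. So FIRST(Q) = {λ, a, e, g}.
FIRST(S): from S->P Q P we get {a, e, f, g}; from S->Q we get {λ, a, e, g}; from S->λ we get {λ}. So FIRST(S) = {λ, a, e, f, g}.
FIRST(P): from P->f f we get {f}; from P->S P we get {a, e, f, g}. So FIRST(P) = {a, e, f, g}.
FIRST(F): from F->S we get {λ, a, e, f, g}. So FIRST(F) = {λ, a, e, f, g}.
FOLLOW(S) includes $ since S is the start symbol.
FOLLOW(S): in P->S P, S is followed by P with FIRST {a, e, f, g}; in F->S, the suffix after S is empty, so FOLLOW(S) ⊇ FOLLOW(F) = {$, a, e, f, g}. Thus FOLLOW(S) = {$, a, e, f, g}.
FOLLOW(Q): in S->P Q P, Q is followed by P with FIRST {a, e, f, g}; in S->Q, the suffix after Q is empty, so FOLLOW(Q) ⊇ FOLLOW(S) = {$, a, e, f, g}. Thus FOLLOW(Q) = {$, a, e, f, g}.
FOLLOW(P): in S->P Q P (occurrence 1), P is followed by Q P with FIRST {a, e, f, g}; in S->P Q P (occurrence 2), the suffix after P is empty, so FOLLOW(P) ⊇ FOLLOW(S) = {$, a, e, f, g}; in P->S P, the suffix after P is empty (adds nothing new); in Q->e P, the suffix after P is empty, so FOLLOW(P) ⊇ FOLLOW(Q) = {$, a, e, f, g}. Thus FOLLOW(P) = {$, a, e, f, g}.
FOLLOW(F): in Q->a F, the suffix after F is empty, so FOLLOW(F) ⊇ FOLLOW(Q) = {$, a, e, f, g}. Thus FOLLOW(F) = {$, a, e, f, g}.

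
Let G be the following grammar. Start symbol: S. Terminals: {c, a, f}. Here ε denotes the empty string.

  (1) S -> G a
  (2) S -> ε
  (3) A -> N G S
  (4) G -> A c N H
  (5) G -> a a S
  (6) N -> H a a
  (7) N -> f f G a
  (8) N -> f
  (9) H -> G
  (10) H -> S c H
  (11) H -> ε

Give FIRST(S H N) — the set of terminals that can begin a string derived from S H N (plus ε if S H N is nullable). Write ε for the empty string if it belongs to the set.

FIRST(S): from S->G a we get {a, c, f}; from S->ε we get {ε}. So FIRST(S) = {ε, a, c, f}.
FIRST(A): from A->N G S we get {a, c, f}. So FIRST(A) = {a, c, f}.
FIRST(G): from G->A c N H we get {a, c, f}; from G->a a S we get {a}. So FIRST(G) = {a, c, f}.
FIRST(H): from H->G we get {a, c, f}; from H->S c H we get {a, c, f}; from H->ε we get {ε}. So FIRST(H) = {ε, a, c, f}.
FIRST(N): from N->H a a we get {a, c, f}; from N->f f G a we get {f}; from N->f we get {f}. So FIRST(N) = {a, c, f}.
FIRST(S H N): take FIRST of each symbol in turn, carrying on past any symbol whose FIRST contains ε; result {a, c, f}.

{a, c, f}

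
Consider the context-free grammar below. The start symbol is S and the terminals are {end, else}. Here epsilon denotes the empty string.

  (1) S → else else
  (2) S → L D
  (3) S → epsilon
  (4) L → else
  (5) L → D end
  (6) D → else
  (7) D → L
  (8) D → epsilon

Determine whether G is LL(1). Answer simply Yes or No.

FIRST(S) = {epsilon, else, end}
FIRST(L) = {else, end}
FIRST(D) = {epsilon, else, end}
FOLLOW(S) = {$}
FOLLOW(L) = {$, else, end}
FOLLOW(D) = {$, end}
Cell M[D, else] receives both D → else and D → L — the grammar is not LL(1).

No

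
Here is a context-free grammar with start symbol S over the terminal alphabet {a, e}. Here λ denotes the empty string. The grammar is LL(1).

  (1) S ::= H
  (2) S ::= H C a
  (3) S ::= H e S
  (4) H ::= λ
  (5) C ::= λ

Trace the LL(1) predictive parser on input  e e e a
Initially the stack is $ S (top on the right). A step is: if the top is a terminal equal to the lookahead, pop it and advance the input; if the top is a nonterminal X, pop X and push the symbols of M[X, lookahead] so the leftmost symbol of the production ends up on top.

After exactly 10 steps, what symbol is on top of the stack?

step 1: stack=$ S  input=e e e a $  — expand S ::= H e S
step 2: stack=$ S e H  input=e e e a $  — expand H ::= λ
step 3: stack=$ S e  input=e e e a $  — match e
step 4: stack=$ S  input=e e a $  — expand S ::= H e S
step 5: stack=$ S e H  input=e e a $  — expand H ::= λ
step 6: stack=$ S e  input=e e a $  — match e
step 7: stack=$ S  input=e a $  — expand S ::= H e S
step 8: stack=$ S e H  input=e a $  — expand H ::= λ
step 9: stack=$ S e  input=e a $  — match e
step 10: stack=$ S  input=a $  — expand S ::= H C a
Stack after step 10: $ a C H (top = H).

H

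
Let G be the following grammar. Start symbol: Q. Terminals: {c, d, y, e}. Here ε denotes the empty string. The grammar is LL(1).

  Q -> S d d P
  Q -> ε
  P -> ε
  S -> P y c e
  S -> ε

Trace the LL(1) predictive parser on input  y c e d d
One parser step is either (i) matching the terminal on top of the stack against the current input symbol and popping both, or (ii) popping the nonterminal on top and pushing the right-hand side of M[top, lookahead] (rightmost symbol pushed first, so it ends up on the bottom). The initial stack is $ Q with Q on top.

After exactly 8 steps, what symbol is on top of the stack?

P

step 1: stack=$ Q  input=y c e d d $  — expand Q -> S d d P
step 2: stack=$ P d d S  input=y c e d d $  — expand S -> P y c e
step 3: stack=$ P d d e c y P  input=y c e d d $  — expand P -> ε
step 4: stack=$ P d d e c y  input=y c e d d $  — match y
step 5: stack=$ P d d e c  input=c e d d $  — match c
step 6: stack=$ P d d e  input=e d d $  — match e
step 7: stack=$ P d d  input=d d $  — match d
step 8: stack=$ P d  input=d $  — match d
Stack after step 8: $ P (top = P).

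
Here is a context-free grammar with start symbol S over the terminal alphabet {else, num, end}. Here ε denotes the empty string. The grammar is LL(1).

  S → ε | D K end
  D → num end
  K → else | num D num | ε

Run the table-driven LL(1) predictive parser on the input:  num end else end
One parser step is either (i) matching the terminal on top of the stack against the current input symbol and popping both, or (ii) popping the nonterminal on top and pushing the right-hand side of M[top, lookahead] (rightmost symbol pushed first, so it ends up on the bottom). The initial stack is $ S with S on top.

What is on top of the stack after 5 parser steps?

step 1: stack=$ S  input=num end else end $  — expand S → D K end
step 2: stack=$ end K D  input=num end else end $  — expand D → num end
step 3: stack=$ end K end num  input=num end else end $  — match num
step 4: stack=$ end K end  input=end else end $  — match end
step 5: stack=$ end K  input=else end $  — expand K → else
Stack after step 5: $ end else (top = else).

else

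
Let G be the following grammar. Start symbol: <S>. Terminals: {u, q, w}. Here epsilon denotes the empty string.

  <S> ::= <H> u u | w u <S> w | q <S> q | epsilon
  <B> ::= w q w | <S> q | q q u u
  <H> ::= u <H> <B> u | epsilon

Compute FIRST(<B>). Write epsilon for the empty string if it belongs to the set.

FIRST(<H>) = {epsilon, u}
FIRST(<S>) = {epsilon, q, u, w}  (via <H> u u)
FIRST(<B>) = {q, u, w}  (via <S> q)

{q, u, w}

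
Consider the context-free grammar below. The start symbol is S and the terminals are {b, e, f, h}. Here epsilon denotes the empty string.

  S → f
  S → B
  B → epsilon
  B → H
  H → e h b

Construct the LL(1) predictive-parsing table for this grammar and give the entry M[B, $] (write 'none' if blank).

B → epsilon

FIRST(H): from H→e h b we get {e}. So FIRST(H) = {e}.
FIRST(B): from B→epsilon we get {epsilon}; from B→H we get {e}. So FIRST(B) = {epsilon, e}.
FIRST(S): from S→f we get {f}; from S→B we get {epsilon, e}. So FIRST(S) = {epsilon, e, f}.
FOLLOW(S) includes $ since S is the start symbol.
FOLLOW(S): S appears on no right-hand side. Thus FOLLOW(S) = {$}.
FOLLOW(B): in S→B, the suffix after B is empty, so FOLLOW(B) ⊇ FOLLOW(S) = {$}. Thus FOLLOW(B) = {$}.
For B → epsilon: FIRST(epsilon) = {epsilon}, so it goes in M[B, t] for t ∈ {}; since epsilon ∈ FIRST, also for every t ∈ FOLLOW(B) = {$}.
For B → H: FIRST(H) = {e}, so it goes in M[B, t] for t ∈ {e}.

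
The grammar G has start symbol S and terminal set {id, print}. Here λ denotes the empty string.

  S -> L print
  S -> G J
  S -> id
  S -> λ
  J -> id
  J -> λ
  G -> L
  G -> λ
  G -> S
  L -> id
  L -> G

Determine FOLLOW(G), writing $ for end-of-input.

{$, id, print}

FIRST(J): from J->id we get {id}; from J->λ we get {λ}. So FIRST(J) = {λ, id}.
FIRST(S): from S->L print we get {id, print}; from S->G J we get {λ, id, print}; from S->id we get {id}; from S->λ we get {λ}. So FIRST(S) = {λ, id, print}.
FIRST(G): from G->L we get {λ, id, print}; from G->λ we get {λ}; from G->S we get {λ, id, print}. So FIRST(G) = {λ, id, print}.
FIRST(L): from L->id we get {id}; from L->G we get {λ, id, print}. So FIRST(L) = {λ, id, print}.
FOLLOW(S) includes $ since S is the start symbol.
FOLLOW(S): in G->S, the suffix after S is empty, so FOLLOW(S) ⊇ FOLLOW(G) = {$, id, print}. Thus FOLLOW(S) = {$, id, print}.
FOLLOW(J): in S->G J, the suffix after J is empty, so FOLLOW(J) ⊇ FOLLOW(S) = {$, id, print}. Thus FOLLOW(J) = {$, id, print}.
FOLLOW(G): in S->G J, G is followed by J with FIRST {λ, id}; in S->G J, the suffix after G is nullable, so FOLLOW(G) ⊇ FOLLOW(S) = {$, id, print}; in L->G, the suffix after G is empty, so FOLLOW(G) ⊇ FOLLOW(L) = {$, id, print}. Thus FOLLOW(G) = {$, id, print}.
FOLLOW(L): in S->L print, L is followed by print with FIRST {print}; in G->L, the suffix after L is empty, so FOLLOW(L) ⊇ FOLLOW(G) = {$, id, print}. Thus FOLLOW(L) = {$, id, print}.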